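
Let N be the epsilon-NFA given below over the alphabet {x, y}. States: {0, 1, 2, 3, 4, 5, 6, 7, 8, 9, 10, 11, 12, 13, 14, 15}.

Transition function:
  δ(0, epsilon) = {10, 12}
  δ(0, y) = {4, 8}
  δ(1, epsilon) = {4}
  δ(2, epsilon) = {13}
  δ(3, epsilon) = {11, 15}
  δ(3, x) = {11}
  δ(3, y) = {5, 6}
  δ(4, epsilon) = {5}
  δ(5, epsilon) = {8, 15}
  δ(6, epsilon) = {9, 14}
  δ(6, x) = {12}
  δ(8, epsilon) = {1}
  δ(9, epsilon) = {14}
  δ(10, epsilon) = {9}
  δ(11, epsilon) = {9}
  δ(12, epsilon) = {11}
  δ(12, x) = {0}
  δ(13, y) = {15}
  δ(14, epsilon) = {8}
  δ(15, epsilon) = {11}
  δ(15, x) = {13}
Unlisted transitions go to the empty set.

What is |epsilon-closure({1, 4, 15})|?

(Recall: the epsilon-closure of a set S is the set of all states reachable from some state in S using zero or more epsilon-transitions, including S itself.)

8

Start with {1, 4, 15}.
From 4 via epsilon: add 5.
From 15 via epsilon: add 11.
From 5 via epsilon: add 8.
From 11 via epsilon: add 9.
From 9 via epsilon: add 14.
epsilon-closure = {1, 4, 5, 8, 9, 11, 14, 15}, which has 8 states.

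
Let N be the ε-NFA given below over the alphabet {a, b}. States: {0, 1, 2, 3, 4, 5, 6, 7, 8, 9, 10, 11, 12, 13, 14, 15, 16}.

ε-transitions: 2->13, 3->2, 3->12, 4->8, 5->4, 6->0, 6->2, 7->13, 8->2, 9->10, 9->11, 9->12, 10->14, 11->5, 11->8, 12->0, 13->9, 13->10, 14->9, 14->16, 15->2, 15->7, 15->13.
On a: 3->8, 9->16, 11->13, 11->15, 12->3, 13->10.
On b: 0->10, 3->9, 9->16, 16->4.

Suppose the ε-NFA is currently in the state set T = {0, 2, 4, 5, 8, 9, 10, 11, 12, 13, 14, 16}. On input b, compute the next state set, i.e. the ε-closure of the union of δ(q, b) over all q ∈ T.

0 on b → {10}.
9 on b → {16}.
16 on b → {4}.
No b-transition from 2, 4, 5, 8, 10, 11, 12, 13, 14.
Union after reading b: {4, 10, 16}.
Now take the ε-closure:
From 4 via ε: add 8.
From 10 via ε: add 14.
From 8 via ε: add 2.
From 14 via ε: add 9.
From 2 via ε: add 13.
From 9 via ε: add 11, 12.
From 11 via ε: add 5.
From 12 via ε: add 0.
No new states can be added; the closed set is {0, 2, 4, 5, 8, 9, 10, 11, 12, 13, 14, 16}.

{0, 2, 4, 5, 8, 9, 10, 11, 12, 13, 14, 16}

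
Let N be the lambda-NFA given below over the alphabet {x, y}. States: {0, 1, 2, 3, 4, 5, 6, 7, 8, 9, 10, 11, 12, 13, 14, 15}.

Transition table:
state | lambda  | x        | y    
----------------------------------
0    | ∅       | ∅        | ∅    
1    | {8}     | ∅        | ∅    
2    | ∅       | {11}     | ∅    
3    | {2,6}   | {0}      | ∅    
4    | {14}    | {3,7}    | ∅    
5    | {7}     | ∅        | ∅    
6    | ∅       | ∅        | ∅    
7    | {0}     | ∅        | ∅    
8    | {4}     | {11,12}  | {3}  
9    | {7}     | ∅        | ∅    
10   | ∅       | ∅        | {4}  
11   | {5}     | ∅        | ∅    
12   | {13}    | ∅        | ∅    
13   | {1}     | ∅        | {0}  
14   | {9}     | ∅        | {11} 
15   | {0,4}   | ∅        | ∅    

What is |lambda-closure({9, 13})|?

8

Start with {9, 13}.
From 9 via lambda: add 7.
From 13 via lambda: add 1.
From 1 via lambda: add 8.
From 7 via lambda: add 0.
From 8 via lambda: add 4.
From 4 via lambda: add 14.
lambda-closure = {0, 1, 4, 7, 8, 9, 13, 14}, which has 8 states.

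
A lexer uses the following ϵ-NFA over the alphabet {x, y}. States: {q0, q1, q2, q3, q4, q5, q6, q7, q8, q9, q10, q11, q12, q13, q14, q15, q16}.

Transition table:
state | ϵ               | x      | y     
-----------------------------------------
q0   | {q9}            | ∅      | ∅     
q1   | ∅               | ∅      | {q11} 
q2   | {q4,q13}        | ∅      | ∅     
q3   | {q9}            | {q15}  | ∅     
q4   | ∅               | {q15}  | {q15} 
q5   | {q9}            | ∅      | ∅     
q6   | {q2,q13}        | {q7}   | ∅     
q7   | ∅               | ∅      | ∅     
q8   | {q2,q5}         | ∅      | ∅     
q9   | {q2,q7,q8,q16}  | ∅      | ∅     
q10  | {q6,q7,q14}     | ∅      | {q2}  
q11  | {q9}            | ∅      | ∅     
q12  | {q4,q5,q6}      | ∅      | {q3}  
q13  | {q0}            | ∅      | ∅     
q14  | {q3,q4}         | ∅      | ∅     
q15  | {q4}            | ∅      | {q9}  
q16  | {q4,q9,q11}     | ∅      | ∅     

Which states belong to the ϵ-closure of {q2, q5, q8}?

Start with {q2, q5, q8}.
From q2 via ϵ: add q4, q13.
From q5 via ϵ: add q9.
From q9 via ϵ: add q7, q16.
From q13 via ϵ: add q0.
From q16 via ϵ: add q11.
No new states can be added; the closed set is {q0, q2, q4, q5, q7, q8, q9, q11, q13, q16}.

{q0, q2, q4, q5, q7, q8, q9, q11, q13, q16}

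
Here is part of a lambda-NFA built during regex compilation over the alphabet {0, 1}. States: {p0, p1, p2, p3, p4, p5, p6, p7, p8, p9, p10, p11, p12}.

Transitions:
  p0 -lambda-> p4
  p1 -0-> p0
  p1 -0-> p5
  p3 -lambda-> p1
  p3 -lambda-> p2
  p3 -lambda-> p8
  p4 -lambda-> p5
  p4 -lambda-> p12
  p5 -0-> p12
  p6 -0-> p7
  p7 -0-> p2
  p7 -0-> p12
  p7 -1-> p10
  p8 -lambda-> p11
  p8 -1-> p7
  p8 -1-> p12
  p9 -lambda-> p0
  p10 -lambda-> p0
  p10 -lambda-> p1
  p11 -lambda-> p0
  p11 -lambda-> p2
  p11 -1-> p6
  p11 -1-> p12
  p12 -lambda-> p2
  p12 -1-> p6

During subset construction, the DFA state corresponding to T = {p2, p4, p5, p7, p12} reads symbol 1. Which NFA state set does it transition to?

p7 on 1 → {p10}.
p12 on 1 → {p6}.
No 1-transition from p2, p4, p5.
Union after reading 1: {p6, p10}.
Now take the lambda-closure:
From p10 via lambda: add p0, p1.
From p0 via lambda: add p4.
From p4 via lambda: add p5, p12.
From p12 via lambda: add p2.
No new states can be added; the closed set is {p0, p1, p2, p4, p5, p6, p10, p12}.

{p0, p1, p2, p4, p5, p6, p10, p12}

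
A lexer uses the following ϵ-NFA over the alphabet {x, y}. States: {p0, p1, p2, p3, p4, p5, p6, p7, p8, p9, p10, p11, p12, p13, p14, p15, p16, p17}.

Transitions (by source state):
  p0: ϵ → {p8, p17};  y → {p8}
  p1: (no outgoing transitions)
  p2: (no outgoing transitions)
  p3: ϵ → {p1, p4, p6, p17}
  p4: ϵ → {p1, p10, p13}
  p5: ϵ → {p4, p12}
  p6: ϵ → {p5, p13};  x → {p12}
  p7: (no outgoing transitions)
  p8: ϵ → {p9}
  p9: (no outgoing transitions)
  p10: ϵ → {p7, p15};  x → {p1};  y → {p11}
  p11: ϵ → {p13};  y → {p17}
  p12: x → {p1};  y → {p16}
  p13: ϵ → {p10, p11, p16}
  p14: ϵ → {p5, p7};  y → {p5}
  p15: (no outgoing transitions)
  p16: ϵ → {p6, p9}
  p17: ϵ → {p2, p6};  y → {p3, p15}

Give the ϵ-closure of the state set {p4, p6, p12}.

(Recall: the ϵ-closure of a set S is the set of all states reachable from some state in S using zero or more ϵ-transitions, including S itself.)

{p1, p4, p5, p6, p7, p9, p10, p11, p12, p13, p15, p16}

Start with {p4, p6, p12}.
From p4 via ϵ: add p1, p10, p13.
From p6 via ϵ: add p5.
From p10 via ϵ: add p7, p15.
From p13 via ϵ: add p11, p16.
From p16 via ϵ: add p9.
No new states can be added; the closed set is {p1, p4, p5, p6, p7, p9, p10, p11, p12, p13, p15, p16}.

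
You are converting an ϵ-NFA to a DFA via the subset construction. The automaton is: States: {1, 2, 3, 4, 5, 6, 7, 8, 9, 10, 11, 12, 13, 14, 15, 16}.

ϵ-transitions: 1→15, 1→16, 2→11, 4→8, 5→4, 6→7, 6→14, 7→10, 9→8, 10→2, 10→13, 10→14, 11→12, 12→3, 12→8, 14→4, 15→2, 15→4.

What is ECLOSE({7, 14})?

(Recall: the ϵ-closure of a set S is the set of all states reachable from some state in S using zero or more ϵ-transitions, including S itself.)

Start with {7, 14}.
From 7 via ϵ: add 10.
From 14 via ϵ: add 4.
From 4 via ϵ: add 8.
From 10 via ϵ: add 2, 13.
From 2 via ϵ: add 11.
From 11 via ϵ: add 12.
From 12 via ϵ: add 3.
No new states can be added; the closed set is {2, 3, 4, 7, 8, 10, 11, 12, 13, 14}.

{2, 3, 4, 7, 8, 10, 11, 12, 13, 14}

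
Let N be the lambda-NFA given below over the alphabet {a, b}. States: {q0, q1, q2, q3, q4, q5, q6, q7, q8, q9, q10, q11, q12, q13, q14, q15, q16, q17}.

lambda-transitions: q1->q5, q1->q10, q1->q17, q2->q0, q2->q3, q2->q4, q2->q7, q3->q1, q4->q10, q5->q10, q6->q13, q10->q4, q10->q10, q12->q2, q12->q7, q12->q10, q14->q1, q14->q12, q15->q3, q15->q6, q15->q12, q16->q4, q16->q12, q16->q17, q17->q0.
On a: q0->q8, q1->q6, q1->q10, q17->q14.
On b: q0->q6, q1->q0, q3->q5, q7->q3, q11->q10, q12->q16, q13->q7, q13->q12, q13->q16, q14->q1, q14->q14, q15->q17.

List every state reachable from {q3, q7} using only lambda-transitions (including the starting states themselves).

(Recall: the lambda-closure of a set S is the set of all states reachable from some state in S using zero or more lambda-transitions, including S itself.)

{q0, q1, q3, q4, q5, q7, q10, q17}

Start with {q3, q7}.
From q3 via lambda: add q1.
From q1 via lambda: add q5, q10, q17.
From q10 via lambda: add q4.
From q17 via lambda: add q0.
No new states can be added; the closed set is {q0, q1, q3, q4, q5, q7, q10, q17}.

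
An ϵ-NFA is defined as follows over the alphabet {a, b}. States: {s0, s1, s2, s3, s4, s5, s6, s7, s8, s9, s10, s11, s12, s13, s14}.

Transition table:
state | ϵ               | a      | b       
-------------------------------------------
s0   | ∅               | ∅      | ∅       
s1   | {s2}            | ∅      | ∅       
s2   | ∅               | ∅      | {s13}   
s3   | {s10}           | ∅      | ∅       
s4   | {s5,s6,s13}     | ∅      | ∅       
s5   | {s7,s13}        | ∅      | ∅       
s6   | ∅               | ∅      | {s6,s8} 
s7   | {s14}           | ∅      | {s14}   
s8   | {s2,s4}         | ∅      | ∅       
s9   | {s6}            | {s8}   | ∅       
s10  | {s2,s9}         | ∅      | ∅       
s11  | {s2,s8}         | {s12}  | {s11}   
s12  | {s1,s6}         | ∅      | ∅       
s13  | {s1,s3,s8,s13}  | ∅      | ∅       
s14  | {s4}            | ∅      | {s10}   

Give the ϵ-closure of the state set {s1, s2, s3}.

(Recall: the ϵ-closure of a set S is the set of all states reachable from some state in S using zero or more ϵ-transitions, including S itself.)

{s1, s2, s3, s6, s9, s10}

Start with {s1, s2, s3}.
From s3 via ϵ: add s10.
From s10 via ϵ: add s9.
From s9 via ϵ: add s6.
No new states can be added; the closed set is {s1, s2, s3, s6, s9, s10}.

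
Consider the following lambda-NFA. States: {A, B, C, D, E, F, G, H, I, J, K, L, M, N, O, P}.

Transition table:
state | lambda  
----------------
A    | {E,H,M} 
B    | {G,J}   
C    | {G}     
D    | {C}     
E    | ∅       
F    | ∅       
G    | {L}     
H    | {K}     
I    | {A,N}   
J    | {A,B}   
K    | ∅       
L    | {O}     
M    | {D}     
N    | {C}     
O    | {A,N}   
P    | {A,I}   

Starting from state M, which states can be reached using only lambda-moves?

{A, C, D, E, G, H, K, L, M, N, O}

Start with {M}.
From M via lambda: add D.
From D via lambda: add C.
From C via lambda: add G.
From G via lambda: add L.
From L via lambda: add O.
From O via lambda: add A, N.
From A via lambda: add E, H.
From H via lambda: add K.
No new states can be added; the closed set is {A, C, D, E, G, H, K, L, M, N, O}.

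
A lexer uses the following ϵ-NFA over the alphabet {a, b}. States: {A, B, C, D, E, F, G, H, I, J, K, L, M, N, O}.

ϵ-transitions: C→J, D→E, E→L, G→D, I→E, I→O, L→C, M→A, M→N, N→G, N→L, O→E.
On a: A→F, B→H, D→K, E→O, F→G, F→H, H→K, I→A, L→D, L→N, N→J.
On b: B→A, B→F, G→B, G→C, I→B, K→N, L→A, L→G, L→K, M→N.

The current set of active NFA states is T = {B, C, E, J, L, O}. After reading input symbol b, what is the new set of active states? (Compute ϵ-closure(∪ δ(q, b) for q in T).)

{A, C, D, E, F, G, J, K, L}

B on b → {A, F}.
L on b → {A, G, K}.
No b-transition from C, E, J, O.
Union after reading b: {A, F, G, K}.
Now take the ϵ-closure:
From G via ϵ: add D.
From D via ϵ: add E.
From E via ϵ: add L.
From L via ϵ: add C.
From C via ϵ: add J.
No new states can be added; the closed set is {A, C, D, E, F, G, J, K, L}.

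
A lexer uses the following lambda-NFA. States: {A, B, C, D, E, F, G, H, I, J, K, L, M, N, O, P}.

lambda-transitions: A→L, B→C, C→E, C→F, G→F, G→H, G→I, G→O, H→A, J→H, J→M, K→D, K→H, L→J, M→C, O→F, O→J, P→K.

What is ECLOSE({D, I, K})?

{A, C, D, E, F, H, I, J, K, L, M}

Start with {D, I, K}.
From K via lambda: add H.
From H via lambda: add A.
From A via lambda: add L.
From L via lambda: add J.
From J via lambda: add M.
From M via lambda: add C.
From C via lambda: add E, F.
No new states can be added; the closed set is {A, C, D, E, F, H, I, J, K, L, M}.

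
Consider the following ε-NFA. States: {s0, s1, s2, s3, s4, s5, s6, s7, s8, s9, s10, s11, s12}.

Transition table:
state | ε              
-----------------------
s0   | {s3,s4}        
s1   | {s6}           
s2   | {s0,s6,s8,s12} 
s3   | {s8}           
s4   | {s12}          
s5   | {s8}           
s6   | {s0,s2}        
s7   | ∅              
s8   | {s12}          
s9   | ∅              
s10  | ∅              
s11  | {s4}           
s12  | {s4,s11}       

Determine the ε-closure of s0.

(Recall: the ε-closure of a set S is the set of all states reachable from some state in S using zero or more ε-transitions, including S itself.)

Start with {s0}.
From s0 via ε: add s3, s4.
From s3 via ε: add s8.
From s4 via ε: add s12.
From s12 via ε: add s11.
No new states can be added; the closed set is {s0, s3, s4, s8, s11, s12}.

{s0, s3, s4, s8, s11, s12}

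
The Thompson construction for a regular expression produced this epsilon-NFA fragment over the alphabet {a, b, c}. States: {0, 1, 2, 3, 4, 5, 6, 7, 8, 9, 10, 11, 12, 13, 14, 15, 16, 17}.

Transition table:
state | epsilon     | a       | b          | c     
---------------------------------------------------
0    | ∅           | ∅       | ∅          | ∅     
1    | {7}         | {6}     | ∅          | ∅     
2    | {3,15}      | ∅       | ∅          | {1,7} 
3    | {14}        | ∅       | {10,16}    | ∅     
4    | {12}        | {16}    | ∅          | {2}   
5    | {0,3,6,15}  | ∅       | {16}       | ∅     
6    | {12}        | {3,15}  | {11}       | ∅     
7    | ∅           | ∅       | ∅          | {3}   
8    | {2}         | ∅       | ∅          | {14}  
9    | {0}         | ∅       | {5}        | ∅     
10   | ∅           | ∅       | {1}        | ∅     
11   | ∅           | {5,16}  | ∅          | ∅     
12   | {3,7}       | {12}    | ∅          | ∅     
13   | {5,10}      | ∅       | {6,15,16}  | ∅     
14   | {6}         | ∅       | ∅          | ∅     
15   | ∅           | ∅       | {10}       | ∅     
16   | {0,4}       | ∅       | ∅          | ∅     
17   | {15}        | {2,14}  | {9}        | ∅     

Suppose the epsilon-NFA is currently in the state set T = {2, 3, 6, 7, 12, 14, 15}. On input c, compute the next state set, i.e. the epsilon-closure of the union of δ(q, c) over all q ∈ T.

2 on c → {1, 7}.
7 on c → {3}.
No c-transition from 3, 6, 12, 14, 15.
Union after reading c: {1, 3, 7}.
Now take the epsilon-closure:
From 3 via epsilon: add 14.
From 14 via epsilon: add 6.
From 6 via epsilon: add 12.
No new states can be added; the closed set is {1, 3, 6, 7, 12, 14}.

{1, 3, 6, 7, 12, 14}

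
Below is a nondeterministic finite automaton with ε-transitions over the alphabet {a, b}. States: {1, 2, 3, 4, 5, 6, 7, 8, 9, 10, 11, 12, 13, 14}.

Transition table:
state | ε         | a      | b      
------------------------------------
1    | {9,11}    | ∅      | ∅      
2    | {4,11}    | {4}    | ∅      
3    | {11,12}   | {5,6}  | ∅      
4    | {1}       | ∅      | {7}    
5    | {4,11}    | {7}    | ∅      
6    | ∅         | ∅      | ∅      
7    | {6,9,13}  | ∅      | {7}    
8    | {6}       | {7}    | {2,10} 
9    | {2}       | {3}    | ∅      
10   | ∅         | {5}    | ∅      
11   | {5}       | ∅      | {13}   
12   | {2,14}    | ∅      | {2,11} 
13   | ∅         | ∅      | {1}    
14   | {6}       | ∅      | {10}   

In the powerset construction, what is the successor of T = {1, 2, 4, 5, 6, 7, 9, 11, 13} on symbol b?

{1, 2, 4, 5, 6, 7, 9, 11, 13}

4 on b → {7}.
7 on b → {7}.
11 on b → {13}.
13 on b → {1}.
No b-transition from 1, 2, 5, 6, 9.
Union after reading b: {1, 7, 13}.
Now take the ε-closure:
From 1 via ε: add 9, 11.
From 7 via ε: add 6.
From 9 via ε: add 2.
From 11 via ε: add 5.
From 2 via ε: add 4.
No new states can be added; the closed set is {1, 2, 4, 5, 6, 7, 9, 11, 13}.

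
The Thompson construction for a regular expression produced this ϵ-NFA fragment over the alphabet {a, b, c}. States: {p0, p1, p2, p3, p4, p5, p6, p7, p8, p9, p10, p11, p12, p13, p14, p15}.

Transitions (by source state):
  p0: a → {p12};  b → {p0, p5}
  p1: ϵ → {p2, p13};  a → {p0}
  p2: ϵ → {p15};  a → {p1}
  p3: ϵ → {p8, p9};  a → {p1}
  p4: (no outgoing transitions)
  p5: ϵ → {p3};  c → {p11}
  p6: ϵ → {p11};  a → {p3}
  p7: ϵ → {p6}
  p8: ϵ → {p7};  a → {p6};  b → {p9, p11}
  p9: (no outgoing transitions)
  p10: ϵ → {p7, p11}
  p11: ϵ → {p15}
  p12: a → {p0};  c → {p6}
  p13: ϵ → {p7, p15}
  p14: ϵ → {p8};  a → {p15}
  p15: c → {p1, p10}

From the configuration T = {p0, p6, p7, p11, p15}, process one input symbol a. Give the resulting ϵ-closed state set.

p0 on a → {p12}.
p6 on a → {p3}.
No a-transition from p7, p11, p15.
Union after reading a: {p3, p12}.
Now take the ϵ-closure:
From p3 via ϵ: add p8, p9.
From p8 via ϵ: add p7.
From p7 via ϵ: add p6.
From p6 via ϵ: add p11.
From p11 via ϵ: add p15.
No new states can be added; the closed set is {p3, p6, p7, p8, p9, p11, p12, p15}.

{p3, p6, p7, p8, p9, p11, p12, p15}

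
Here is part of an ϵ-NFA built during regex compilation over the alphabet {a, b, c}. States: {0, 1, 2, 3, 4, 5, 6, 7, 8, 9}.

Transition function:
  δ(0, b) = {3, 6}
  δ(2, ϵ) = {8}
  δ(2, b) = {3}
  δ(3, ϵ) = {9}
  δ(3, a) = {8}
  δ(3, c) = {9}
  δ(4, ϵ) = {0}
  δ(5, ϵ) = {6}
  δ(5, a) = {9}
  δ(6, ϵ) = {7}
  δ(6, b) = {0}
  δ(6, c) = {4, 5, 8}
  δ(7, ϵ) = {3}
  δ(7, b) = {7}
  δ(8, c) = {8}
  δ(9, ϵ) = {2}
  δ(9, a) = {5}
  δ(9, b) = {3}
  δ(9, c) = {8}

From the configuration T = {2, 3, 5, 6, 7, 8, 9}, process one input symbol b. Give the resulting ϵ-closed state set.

{0, 2, 3, 7, 8, 9}

2 on b → {3}.
6 on b → {0}.
7 on b → {7}.
9 on b → {3}.
No b-transition from 3, 5, 8.
Union after reading b: {0, 3, 7}.
Now take the ϵ-closure:
From 3 via ϵ: add 9.
From 9 via ϵ: add 2.
From 2 via ϵ: add 8.
No new states can be added; the closed set is {0, 2, 3, 7, 8, 9}.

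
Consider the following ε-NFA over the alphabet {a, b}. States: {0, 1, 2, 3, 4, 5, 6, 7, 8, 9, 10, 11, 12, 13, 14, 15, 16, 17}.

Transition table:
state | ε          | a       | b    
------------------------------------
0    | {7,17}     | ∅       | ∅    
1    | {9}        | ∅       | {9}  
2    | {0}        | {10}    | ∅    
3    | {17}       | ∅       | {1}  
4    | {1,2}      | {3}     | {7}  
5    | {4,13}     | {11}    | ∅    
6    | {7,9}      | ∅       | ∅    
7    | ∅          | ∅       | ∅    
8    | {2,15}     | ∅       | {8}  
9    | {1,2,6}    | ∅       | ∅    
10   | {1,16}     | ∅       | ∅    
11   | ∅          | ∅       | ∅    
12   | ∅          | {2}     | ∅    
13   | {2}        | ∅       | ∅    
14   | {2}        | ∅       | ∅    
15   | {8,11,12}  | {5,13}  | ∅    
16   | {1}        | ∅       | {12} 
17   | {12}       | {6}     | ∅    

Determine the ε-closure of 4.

Start with {4}.
From 4 via ε: add 1, 2.
From 1 via ε: add 9.
From 2 via ε: add 0.
From 0 via ε: add 7, 17.
From 9 via ε: add 6.
From 17 via ε: add 12.
No new states can be added; the closed set is {0, 1, 2, 4, 6, 7, 9, 12, 17}.

{0, 1, 2, 4, 6, 7, 9, 12, 17}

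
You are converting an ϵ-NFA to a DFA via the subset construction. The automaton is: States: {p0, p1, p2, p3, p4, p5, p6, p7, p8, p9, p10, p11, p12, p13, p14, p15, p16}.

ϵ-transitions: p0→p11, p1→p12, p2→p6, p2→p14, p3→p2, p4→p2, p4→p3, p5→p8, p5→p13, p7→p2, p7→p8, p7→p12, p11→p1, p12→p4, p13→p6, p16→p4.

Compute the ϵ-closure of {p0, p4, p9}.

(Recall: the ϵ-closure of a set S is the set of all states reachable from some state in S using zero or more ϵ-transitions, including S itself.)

Start with {p0, p4, p9}.
From p0 via ϵ: add p11.
From p4 via ϵ: add p2, p3.
From p2 via ϵ: add p6, p14.
From p11 via ϵ: add p1.
From p1 via ϵ: add p12.
No new states can be added; the closed set is {p0, p1, p2, p3, p4, p6, p9, p11, p12, p14}.

{p0, p1, p2, p3, p4, p6, p9, p11, p12, p14}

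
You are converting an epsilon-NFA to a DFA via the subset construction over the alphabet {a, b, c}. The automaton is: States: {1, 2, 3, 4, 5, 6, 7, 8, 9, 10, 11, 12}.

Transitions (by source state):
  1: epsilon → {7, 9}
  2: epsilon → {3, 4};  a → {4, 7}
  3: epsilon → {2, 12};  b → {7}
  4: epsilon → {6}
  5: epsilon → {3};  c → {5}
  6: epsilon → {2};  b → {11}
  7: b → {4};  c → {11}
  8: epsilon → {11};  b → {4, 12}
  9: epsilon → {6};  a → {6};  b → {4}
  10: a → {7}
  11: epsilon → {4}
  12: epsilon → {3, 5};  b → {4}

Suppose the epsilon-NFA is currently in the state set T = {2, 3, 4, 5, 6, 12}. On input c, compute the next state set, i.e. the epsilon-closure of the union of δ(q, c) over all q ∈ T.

5 on c → {5}.
No c-transition from 2, 3, 4, 6, 12.
Union after reading c: {5}.
Now take the epsilon-closure:
From 5 via epsilon: add 3.
From 3 via epsilon: add 2, 12.
From 2 via epsilon: add 4.
From 4 via epsilon: add 6.
No new states can be added; the closed set is {2, 3, 4, 5, 6, 12}.

{2, 3, 4, 5, 6, 12}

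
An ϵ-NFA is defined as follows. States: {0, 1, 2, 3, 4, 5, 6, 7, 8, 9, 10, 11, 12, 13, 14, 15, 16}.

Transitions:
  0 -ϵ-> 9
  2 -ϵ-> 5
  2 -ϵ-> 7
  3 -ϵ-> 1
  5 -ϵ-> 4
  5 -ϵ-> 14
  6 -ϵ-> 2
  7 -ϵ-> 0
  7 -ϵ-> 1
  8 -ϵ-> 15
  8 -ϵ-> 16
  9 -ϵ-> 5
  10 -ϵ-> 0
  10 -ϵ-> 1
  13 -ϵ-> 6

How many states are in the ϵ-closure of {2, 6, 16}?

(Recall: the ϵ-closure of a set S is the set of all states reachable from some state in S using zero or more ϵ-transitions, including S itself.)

Start with {2, 6, 16}.
From 2 via ϵ: add 5, 7.
From 5 via ϵ: add 4, 14.
From 7 via ϵ: add 0, 1.
From 0 via ϵ: add 9.
ϵ-closure = {0, 1, 2, 4, 5, 6, 7, 9, 14, 16}, which has 10 states.

10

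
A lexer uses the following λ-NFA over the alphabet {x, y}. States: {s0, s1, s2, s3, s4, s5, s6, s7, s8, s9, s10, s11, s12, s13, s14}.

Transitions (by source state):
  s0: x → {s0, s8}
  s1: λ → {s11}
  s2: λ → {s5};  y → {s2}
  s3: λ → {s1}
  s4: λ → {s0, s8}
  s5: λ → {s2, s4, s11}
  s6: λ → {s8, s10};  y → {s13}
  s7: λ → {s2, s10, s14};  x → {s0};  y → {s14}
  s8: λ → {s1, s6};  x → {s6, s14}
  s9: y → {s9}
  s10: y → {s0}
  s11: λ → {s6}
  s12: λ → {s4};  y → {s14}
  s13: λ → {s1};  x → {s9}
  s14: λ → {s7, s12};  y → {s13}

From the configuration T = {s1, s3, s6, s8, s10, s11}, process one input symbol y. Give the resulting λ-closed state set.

s6 on y → {s13}.
s10 on y → {s0}.
No y-transition from s1, s3, s8, s11.
Union after reading y: {s0, s13}.
Now take the λ-closure:
From s13 via λ: add s1.
From s1 via λ: add s11.
From s11 via λ: add s6.
From s6 via λ: add s8, s10.
No new states can be added; the closed set is {s0, s1, s6, s8, s10, s11, s13}.

{s0, s1, s6, s8, s10, s11, s13}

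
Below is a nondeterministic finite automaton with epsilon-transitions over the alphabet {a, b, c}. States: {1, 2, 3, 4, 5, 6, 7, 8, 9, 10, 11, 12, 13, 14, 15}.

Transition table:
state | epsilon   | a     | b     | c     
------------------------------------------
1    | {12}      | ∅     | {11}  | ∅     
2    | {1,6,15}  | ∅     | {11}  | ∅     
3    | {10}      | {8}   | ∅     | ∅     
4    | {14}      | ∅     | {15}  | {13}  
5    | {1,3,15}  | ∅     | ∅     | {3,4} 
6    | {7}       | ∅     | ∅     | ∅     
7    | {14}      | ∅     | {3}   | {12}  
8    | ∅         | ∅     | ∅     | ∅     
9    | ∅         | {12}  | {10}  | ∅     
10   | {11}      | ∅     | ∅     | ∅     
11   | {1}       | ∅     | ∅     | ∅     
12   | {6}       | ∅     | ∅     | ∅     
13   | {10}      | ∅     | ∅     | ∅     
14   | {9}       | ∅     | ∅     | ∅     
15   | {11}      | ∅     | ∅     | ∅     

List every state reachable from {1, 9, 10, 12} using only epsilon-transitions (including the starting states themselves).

Start with {1, 9, 10, 12}.
From 10 via epsilon: add 11.
From 12 via epsilon: add 6.
From 6 via epsilon: add 7.
From 7 via epsilon: add 14.
No new states can be added; the closed set is {1, 6, 7, 9, 10, 11, 12, 14}.

{1, 6, 7, 9, 10, 11, 12, 14}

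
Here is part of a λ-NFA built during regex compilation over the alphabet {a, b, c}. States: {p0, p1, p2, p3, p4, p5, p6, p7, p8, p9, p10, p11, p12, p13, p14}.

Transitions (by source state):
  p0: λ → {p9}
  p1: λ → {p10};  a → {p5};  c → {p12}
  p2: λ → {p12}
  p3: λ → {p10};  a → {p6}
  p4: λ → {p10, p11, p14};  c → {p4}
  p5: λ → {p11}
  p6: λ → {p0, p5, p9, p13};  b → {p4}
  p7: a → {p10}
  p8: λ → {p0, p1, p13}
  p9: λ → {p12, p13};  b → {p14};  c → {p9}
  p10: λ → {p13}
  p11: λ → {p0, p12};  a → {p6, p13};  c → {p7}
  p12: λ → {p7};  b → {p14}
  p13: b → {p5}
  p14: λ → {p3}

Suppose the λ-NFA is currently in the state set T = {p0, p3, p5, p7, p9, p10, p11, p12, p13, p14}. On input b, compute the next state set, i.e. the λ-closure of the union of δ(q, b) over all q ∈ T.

p9 on b → {p14}.
p12 on b → {p14}.
p13 on b → {p5}.
No b-transition from p0, p3, p5, p7, p10, p11, p14.
Union after reading b: {p5, p14}.
Now take the λ-closure:
From p5 via λ: add p11.
From p14 via λ: add p3.
From p3 via λ: add p10.
From p11 via λ: add p0, p12.
From p0 via λ: add p9.
From p10 via λ: add p13.
From p12 via λ: add p7.
No new states can be added; the closed set is {p0, p3, p5, p7, p9, p10, p11, p12, p13, p14}.

{p0, p3, p5, p7, p9, p10, p11, p12, p13, p14}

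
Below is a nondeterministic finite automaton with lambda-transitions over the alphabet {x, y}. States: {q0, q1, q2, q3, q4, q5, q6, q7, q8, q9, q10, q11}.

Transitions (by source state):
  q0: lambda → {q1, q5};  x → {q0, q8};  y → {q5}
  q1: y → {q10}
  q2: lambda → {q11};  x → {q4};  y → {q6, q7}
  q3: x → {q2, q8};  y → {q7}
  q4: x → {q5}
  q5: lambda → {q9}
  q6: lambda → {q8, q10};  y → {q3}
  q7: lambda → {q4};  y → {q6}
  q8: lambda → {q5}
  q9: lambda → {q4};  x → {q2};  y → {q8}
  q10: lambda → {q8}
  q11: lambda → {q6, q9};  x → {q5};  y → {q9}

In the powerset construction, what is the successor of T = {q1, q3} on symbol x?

{q2, q4, q5, q6, q8, q9, q10, q11}

q3 on x → {q2, q8}.
No x-transition from q1.
Union after reading x: {q2, q8}.
Now take the lambda-closure:
From q2 via lambda: add q11.
From q8 via lambda: add q5.
From q5 via lambda: add q9.
From q11 via lambda: add q6.
From q6 via lambda: add q10.
From q9 via lambda: add q4.
No new states can be added; the closed set is {q2, q4, q5, q6, q8, q9, q10, q11}.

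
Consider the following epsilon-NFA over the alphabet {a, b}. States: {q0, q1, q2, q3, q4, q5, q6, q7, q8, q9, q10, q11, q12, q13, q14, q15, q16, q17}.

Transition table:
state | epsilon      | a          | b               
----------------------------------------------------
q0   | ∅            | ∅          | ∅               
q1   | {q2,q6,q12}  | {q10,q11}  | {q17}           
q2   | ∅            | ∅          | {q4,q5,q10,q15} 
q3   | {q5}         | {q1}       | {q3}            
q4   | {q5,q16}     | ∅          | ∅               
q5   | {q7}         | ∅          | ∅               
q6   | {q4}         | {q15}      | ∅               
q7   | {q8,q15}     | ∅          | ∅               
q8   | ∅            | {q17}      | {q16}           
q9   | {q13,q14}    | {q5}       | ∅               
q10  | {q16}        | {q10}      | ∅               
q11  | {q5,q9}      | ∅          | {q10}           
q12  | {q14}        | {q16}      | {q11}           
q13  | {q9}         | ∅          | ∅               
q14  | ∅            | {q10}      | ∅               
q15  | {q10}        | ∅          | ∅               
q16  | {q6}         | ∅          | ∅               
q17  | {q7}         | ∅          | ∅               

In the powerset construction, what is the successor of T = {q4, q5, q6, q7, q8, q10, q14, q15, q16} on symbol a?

q6 on a → {q15}.
q8 on a → {q17}.
q10 on a → {q10}.
q14 on a → {q10}.
No a-transition from q4, q5, q7, q15, q16.
Union after reading a: {q10, q15, q17}.
Now take the epsilon-closure:
From q10 via epsilon: add q16.
From q17 via epsilon: add q7.
From q7 via epsilon: add q8.
From q16 via epsilon: add q6.
From q6 via epsilon: add q4.
From q4 via epsilon: add q5.
No new states can be added; the closed set is {q4, q5, q6, q7, q8, q10, q15, q16, q17}.

{q4, q5, q6, q7, q8, q10, q15, q16, q17}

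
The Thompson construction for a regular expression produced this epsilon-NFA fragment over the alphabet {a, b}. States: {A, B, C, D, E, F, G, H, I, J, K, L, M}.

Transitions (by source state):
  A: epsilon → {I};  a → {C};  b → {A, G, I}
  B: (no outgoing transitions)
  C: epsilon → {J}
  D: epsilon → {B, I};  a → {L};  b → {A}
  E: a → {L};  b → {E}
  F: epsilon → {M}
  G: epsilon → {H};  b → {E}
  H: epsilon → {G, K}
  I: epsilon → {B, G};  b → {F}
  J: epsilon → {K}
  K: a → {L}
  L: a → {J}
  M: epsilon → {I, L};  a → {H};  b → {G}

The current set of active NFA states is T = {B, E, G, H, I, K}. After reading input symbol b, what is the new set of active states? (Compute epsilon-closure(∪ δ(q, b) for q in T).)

{B, E, F, G, H, I, K, L, M}

E on b → {E}.
G on b → {E}.
I on b → {F}.
No b-transition from B, H, K.
Union after reading b: {E, F}.
Now take the epsilon-closure:
From F via epsilon: add M.
From M via epsilon: add I, L.
From I via epsilon: add B, G.
From G via epsilon: add H.
From H via epsilon: add K.
No new states can be added; the closed set is {B, E, F, G, H, I, K, L, M}.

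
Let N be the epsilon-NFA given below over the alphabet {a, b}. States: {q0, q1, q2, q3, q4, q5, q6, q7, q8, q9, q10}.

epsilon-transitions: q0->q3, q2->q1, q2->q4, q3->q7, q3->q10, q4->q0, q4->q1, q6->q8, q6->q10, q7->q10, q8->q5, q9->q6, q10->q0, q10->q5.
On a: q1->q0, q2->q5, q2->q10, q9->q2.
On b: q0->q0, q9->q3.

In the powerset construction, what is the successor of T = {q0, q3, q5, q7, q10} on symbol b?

q0 on b → {q0}.
No b-transition from q3, q5, q7, q10.
Union after reading b: {q0}.
Now take the epsilon-closure:
From q0 via epsilon: add q3.
From q3 via epsilon: add q7, q10.
From q10 via epsilon: add q5.
No new states can be added; the closed set is {q0, q3, q5, q7, q10}.

{q0, q3, q5, q7, q10}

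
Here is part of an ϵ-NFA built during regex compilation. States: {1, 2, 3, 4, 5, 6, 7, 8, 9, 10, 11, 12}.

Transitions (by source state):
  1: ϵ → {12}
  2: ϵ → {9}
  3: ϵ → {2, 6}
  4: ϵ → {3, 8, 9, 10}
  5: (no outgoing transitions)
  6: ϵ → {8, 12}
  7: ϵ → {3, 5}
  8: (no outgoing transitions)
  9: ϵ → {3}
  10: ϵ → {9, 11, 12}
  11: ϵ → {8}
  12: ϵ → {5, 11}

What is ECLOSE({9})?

{2, 3, 5, 6, 8, 9, 11, 12}

Start with {9}.
From 9 via ϵ: add 3.
From 3 via ϵ: add 2, 6.
From 6 via ϵ: add 8, 12.
From 12 via ϵ: add 5, 11.
No new states can be added; the closed set is {2, 3, 5, 6, 8, 9, 11, 12}.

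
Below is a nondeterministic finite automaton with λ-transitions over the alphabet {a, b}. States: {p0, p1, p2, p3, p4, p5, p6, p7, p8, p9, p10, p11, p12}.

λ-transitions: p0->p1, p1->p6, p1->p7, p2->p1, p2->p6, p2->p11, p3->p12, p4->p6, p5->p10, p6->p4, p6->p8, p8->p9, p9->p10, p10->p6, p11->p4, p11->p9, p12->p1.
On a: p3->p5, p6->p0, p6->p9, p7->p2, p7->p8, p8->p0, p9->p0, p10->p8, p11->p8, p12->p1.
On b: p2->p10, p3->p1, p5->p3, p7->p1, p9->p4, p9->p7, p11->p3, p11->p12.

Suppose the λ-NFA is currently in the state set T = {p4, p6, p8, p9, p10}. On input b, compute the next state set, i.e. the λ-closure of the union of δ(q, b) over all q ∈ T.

p9 on b → {p4, p7}.
No b-transition from p4, p6, p8, p10.
Union after reading b: {p4, p7}.
Now take the λ-closure:
From p4 via λ: add p6.
From p6 via λ: add p8.
From p8 via λ: add p9.
From p9 via λ: add p10.
No new states can be added; the closed set is {p4, p6, p7, p8, p9, p10}.

{p4, p6, p7, p8, p9, p10}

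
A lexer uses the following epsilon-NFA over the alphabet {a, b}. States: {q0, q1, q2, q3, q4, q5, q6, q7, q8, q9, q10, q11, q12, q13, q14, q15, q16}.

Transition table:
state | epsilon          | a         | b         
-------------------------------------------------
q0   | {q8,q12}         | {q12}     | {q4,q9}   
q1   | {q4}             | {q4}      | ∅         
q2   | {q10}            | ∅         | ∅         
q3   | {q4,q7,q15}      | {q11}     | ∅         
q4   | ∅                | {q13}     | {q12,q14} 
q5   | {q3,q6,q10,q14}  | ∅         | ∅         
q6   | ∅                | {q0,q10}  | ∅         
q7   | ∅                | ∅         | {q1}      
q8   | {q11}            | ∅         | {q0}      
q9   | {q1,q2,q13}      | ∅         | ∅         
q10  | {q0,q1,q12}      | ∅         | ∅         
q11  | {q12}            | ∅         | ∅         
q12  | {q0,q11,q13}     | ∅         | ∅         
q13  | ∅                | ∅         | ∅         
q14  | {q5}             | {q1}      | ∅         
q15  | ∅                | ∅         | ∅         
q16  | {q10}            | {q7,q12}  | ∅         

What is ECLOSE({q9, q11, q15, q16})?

{q0, q1, q2, q4, q8, q9, q10, q11, q12, q13, q15, q16}

Start with {q9, q11, q15, q16}.
From q9 via epsilon: add q1, q2, q13.
From q11 via epsilon: add q12.
From q16 via epsilon: add q10.
From q1 via epsilon: add q4.
From q10 via epsilon: add q0.
From q0 via epsilon: add q8.
No new states can be added; the closed set is {q0, q1, q2, q4, q8, q9, q10, q11, q12, q13, q15, q16}.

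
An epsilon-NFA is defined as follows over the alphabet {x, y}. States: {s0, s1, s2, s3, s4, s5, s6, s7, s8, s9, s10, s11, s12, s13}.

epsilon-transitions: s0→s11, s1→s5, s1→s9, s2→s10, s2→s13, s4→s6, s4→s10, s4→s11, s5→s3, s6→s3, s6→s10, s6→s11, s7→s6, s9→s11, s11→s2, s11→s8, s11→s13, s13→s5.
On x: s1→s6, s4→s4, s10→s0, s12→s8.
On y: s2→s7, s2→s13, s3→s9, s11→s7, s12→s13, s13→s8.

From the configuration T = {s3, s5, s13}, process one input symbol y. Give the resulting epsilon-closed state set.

{s2, s3, s5, s8, s9, s10, s11, s13}

s3 on y → {s9}.
s13 on y → {s8}.
No y-transition from s5.
Union after reading y: {s8, s9}.
Now take the epsilon-closure:
From s9 via epsilon: add s11.
From s11 via epsilon: add s2, s13.
From s2 via epsilon: add s10.
From s13 via epsilon: add s5.
From s5 via epsilon: add s3.
No new states can be added; the closed set is {s2, s3, s5, s8, s9, s10, s11, s13}.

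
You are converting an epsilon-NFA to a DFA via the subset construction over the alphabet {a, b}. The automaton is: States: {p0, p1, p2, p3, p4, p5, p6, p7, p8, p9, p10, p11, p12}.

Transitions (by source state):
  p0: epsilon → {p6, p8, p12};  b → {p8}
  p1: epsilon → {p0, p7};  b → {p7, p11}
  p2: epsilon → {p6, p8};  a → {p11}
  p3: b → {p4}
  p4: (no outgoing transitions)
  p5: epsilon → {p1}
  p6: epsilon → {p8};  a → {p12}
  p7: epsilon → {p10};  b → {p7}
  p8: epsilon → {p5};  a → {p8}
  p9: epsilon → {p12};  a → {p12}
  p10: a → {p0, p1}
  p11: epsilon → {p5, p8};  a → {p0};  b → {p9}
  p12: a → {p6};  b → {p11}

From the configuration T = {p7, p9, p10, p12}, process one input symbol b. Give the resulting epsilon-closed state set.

{p0, p1, p5, p6, p7, p8, p10, p11, p12}

p7 on b → {p7}.
p12 on b → {p11}.
No b-transition from p9, p10.
Union after reading b: {p7, p11}.
Now take the epsilon-closure:
From p7 via epsilon: add p10.
From p11 via epsilon: add p5, p8.
From p5 via epsilon: add p1.
From p1 via epsilon: add p0.
From p0 via epsilon: add p6, p12.
No new states can be added; the closed set is {p0, p1, p5, p6, p7, p8, p10, p11, p12}.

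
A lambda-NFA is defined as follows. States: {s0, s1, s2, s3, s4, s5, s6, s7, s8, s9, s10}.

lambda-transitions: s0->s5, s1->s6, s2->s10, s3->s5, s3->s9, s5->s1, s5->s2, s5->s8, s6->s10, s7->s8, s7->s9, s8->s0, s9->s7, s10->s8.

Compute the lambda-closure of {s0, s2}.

Start with {s0, s2}.
From s0 via lambda: add s5.
From s2 via lambda: add s10.
From s5 via lambda: add s1, s8.
From s1 via lambda: add s6.
No new states can be added; the closed set is {s0, s1, s2, s5, s6, s8, s10}.

{s0, s1, s2, s5, s6, s8, s10}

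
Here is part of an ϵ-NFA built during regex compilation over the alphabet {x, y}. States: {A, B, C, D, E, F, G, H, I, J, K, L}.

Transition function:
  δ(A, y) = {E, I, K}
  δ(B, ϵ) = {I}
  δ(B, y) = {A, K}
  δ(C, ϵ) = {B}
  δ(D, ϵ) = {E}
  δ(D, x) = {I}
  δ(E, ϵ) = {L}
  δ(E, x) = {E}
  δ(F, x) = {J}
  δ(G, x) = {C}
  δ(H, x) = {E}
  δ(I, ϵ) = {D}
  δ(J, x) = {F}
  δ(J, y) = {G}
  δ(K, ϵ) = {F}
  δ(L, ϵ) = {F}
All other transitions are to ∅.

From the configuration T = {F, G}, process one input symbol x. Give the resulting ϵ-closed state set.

{B, C, D, E, F, I, J, L}

F on x → {J}.
G on x → {C}.
Union after reading x: {C, J}.
Now take the ϵ-closure:
From C via ϵ: add B.
From B via ϵ: add I.
From I via ϵ: add D.
From D via ϵ: add E.
From E via ϵ: add L.
From L via ϵ: add F.
No new states can be added; the closed set is {B, C, D, E, F, I, J, L}.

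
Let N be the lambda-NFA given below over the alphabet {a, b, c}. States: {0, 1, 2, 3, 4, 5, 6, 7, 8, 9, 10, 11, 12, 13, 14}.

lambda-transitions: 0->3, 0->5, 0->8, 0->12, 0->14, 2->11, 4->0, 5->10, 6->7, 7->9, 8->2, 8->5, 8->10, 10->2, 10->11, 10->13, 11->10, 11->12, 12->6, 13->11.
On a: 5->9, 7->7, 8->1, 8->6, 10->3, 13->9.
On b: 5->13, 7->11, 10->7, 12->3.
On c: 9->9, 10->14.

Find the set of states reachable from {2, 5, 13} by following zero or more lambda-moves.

{2, 5, 6, 7, 9, 10, 11, 12, 13}

Start with {2, 5, 13}.
From 2 via lambda: add 11.
From 5 via lambda: add 10.
From 11 via lambda: add 12.
From 12 via lambda: add 6.
From 6 via lambda: add 7.
From 7 via lambda: add 9.
No new states can be added; the closed set is {2, 5, 6, 7, 9, 10, 11, 12, 13}.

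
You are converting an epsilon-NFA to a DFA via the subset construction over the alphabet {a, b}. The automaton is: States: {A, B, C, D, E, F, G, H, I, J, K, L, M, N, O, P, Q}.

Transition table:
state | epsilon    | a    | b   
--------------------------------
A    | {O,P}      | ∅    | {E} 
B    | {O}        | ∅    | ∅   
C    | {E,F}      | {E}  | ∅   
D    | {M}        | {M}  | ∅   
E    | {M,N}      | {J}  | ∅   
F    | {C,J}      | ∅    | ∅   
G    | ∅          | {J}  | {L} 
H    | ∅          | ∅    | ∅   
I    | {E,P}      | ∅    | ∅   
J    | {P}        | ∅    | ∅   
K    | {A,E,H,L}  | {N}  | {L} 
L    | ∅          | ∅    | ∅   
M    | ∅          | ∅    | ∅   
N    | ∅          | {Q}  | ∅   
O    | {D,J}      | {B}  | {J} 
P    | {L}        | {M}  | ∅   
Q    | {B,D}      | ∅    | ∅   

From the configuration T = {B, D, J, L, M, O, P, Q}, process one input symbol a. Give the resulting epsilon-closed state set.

{B, D, J, L, M, O, P}

D on a → {M}.
O on a → {B}.
P on a → {M}.
No a-transition from B, J, L, M, Q.
Union after reading a: {B, M}.
Now take the epsilon-closure:
From B via epsilon: add O.
From O via epsilon: add D, J.
From J via epsilon: add P.
From P via epsilon: add L.
No new states can be added; the closed set is {B, D, J, L, M, O, P}.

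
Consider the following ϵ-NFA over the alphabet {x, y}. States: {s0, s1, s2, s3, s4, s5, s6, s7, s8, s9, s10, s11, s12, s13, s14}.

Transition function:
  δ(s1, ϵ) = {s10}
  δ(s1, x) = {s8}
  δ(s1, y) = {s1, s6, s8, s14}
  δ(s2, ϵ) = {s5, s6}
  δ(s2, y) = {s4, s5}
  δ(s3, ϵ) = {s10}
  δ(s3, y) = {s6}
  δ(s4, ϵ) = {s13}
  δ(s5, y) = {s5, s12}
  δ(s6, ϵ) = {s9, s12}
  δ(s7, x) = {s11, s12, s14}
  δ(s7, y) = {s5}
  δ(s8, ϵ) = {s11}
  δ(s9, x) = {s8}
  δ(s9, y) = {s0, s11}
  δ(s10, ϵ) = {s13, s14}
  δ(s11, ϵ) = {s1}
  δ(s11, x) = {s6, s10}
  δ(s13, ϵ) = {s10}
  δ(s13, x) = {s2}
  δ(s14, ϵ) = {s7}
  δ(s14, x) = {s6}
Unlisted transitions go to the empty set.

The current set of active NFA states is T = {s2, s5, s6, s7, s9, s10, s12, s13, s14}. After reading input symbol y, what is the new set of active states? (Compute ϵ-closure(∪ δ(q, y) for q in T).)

s2 on y → {s4, s5}.
s5 on y → {s5, s12}.
s7 on y → {s5}.
s9 on y → {s0, s11}.
No y-transition from s6, s10, s12, s13, s14.
Union after reading y: {s0, s4, s5, s11, s12}.
Now take the ϵ-closure:
From s4 via ϵ: add s13.
From s11 via ϵ: add s1.
From s1 via ϵ: add s10.
From s10 via ϵ: add s14.
From s14 via ϵ: add s7.
No new states can be added; the closed set is {s0, s1, s4, s5, s7, s10, s11, s12, s13, s14}.

{s0, s1, s4, s5, s7, s10, s11, s12, s13, s14}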